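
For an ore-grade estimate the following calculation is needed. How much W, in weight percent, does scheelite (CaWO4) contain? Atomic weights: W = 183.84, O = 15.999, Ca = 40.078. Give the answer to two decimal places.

63.85 weight percent

Formula mass = 1·40.078 + 1·183.84 + 4·15.999 = 287.914 g/mol, of which 183.840 g is W.
So W makes up 183.840/287.914 = 0.6385 of the mass, i.e. 63.85%.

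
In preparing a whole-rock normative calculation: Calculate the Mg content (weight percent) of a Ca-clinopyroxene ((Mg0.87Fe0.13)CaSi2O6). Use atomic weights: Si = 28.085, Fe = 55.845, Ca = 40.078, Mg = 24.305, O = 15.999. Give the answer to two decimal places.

Molar mass of (Mg0.87Fe0.13)CaSi2O6: 0.87×24.305 + 0.13×55.845 + 1×40.078 + 2×28.085 + 6×15.999 = 220.647 g/mol.
Mass of Mg per formula unit: 0.87 × 24.305 = 21.145 g.
Weight fraction Mg = 21.145 / 220.647 = 0.0958.

9.58 weight percent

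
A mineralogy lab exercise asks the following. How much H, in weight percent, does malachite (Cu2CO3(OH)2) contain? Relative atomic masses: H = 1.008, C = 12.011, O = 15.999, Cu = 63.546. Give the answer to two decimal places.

Formula mass = 2·63.546 + 1·12.011 + 5·15.999 + 2·1.008 = 221.114 g/mol, of which 2.016 g is H.
So H makes up 2.016/221.114 = 0.0091 of the mass, i.e. 0.91%.

0.91 weight percent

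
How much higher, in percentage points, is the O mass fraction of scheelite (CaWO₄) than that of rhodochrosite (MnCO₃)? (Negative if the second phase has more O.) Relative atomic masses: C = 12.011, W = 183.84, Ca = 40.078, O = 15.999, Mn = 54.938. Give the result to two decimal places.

-19.53 percentage points

First mineral: 63.996 g O in 287.914 g formula = 22.23 wt% O.
Second mineral: 47.997 g O in 114.946 g formula = 41.76 wt% O.
22.23% − 41.76% gives a difference of -19.53 percentage points.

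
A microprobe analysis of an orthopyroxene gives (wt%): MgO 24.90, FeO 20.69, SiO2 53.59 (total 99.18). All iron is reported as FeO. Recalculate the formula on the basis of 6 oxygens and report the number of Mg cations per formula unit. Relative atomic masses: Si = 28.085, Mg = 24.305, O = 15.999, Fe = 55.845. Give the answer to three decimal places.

MgO: 24.90/40.304 = 0.61780 mol → 0.61780 mol Mg, 0.61780 mol O.
FeO: 20.69/71.844 = 0.28799 mol → 0.28799 mol Fe, 0.28799 mol O.
SiO2: 53.59/60.083 = 0.89193 mol → 0.89193 mol Si, 1.78386 mol O.
Total oxygen = 2.68965 mol. Normalization factor = 6/2.68965 = 2.23077.
Mg per 6 O = 0.61780 × 2.23077 = 1.378.

1.378 Mg apfu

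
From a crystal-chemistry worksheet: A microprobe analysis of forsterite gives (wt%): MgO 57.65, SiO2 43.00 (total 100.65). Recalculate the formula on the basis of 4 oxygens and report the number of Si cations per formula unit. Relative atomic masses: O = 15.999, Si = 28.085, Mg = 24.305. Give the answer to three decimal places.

MgO: 57.65/40.304 = 1.43038 mol → 1.43038 mol Mg, 1.43038 mol O.
SiO2: 43.00/60.083 = 0.71568 mol → 0.71568 mol Si, 1.43136 mol O.
Total oxygen = 2.86174 mol. Normalization factor = 4/2.86174 = 1.39775.
Si per 4 O = 0.71568 × 1.39775 = 1.000.

1.000 Si apfu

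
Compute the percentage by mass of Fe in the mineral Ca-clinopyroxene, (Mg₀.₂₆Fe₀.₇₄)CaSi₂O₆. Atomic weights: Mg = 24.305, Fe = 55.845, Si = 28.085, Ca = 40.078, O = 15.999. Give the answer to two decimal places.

M((Mg₀.₂₆Fe₀.₇₄)CaSi₂O₆) = 239.887 g/mol.
Fe contributes 0.74 × 55.845 = 41.325 g per mole.
41.325/239.887 = 0.1723 → 17.23%.

17.23 mass %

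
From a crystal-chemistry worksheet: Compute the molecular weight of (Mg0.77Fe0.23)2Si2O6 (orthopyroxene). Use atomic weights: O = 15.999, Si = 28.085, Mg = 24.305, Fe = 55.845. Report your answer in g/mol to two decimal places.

Mg: 1.54 × 24.305 = 37.4297
Fe: 0.46 × 55.845 = 25.6887
Si: 2 × 28.085 = 56.1700
O: 6 × 15.999 = 95.9940
Summing the contributions gives the formula mass.

215.28 g/mol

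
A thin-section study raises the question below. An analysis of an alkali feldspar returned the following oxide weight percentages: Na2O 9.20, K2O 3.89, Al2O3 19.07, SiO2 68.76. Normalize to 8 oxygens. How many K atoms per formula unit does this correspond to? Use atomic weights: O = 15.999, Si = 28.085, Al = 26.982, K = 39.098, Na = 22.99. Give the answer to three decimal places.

0.217 K apfu

Na2O (M=61.979): mol = 0.14844; Na = 0.29688, O = 0.14844.
K2O (M=94.195): mol = 0.04130; K = 0.08260, O = 0.04130.
Al2O3 (M=101.961): mol = 0.18703; Al = 0.37406, O = 0.56109.
SiO2 (M=60.083): mol = 1.14442; Si = 1.14442, O = 2.28884.
ΣO = 3.03967; factor = 8/ΣO = 2.63186.
K apfu = 0.08260 × 2.63186 = 0.217.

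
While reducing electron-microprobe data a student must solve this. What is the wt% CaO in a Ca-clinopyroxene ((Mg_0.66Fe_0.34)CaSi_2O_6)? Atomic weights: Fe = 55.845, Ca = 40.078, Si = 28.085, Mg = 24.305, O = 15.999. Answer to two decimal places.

24.67 wt%

Formula mass = 227.271 g/mol.
1 Ca → 1.0000 mol CaO per formula unit; M(CaO) = 56.077, so CaO mass = 56.077 g.
56.077/227.271 × 100 = 24.67 wt%.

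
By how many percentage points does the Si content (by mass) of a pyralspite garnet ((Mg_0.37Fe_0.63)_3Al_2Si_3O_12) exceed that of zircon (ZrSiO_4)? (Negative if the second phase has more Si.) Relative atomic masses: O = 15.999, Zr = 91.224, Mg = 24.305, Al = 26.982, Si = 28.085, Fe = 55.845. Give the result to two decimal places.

2.89 percentage points

M((Mg_0.37Fe_0.63)_3Al_2Si_3O_12) = 462.733 g/mol, so wt% Si = 84.255/462.733 × 100 = 18.21%.
M(ZrSiO_4) = 183.305 g/mol, so wt% Si = 28.085/183.305 × 100 = 15.32%.
18.21 − 15.32 = 2.89 pp.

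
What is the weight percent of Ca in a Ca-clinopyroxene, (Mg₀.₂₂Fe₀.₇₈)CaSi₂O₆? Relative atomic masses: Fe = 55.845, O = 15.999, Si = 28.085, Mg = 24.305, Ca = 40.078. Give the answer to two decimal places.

Formula mass = 0.22*24.305 + 0.78*55.845 + 1*40.078 + 2*28.085 + 6*15.999 = 241.148 g/mol, of which 40.078 g is Ca.
So Ca makes up 40.078/241.148 = 0.1662 of the mass, i.e. 16.62%.

16.62 mass %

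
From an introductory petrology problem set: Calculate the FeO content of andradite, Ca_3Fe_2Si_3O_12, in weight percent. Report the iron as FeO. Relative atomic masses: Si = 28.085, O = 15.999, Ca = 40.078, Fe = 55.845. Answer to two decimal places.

Molar mass of Ca_3Fe_2Si_3O_12 = 3×40.078 + 2×55.845 + 3×28.085 + 12×15.999 = 508.167 g/mol.
Each formula unit contains 2 Fe, equivalent to 2/1 = 2.0000 mol FeO.
M(FeO) = 1×55.845 + 1×15.999 = 71.844 g/mol.
Mass of FeO per formula unit = 2.0000 × 71.844 = 143.688 g.
FeO wt% = 143.688 / 508.167 × 100 = 28.28%.

28.28 wt%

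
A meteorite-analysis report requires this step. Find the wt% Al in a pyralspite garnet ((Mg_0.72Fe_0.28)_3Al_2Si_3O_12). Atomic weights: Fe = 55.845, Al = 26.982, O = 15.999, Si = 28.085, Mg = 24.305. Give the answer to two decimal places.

Formula mass = 2.16*24.305 + 0.84*55.845 + 2*26.982 + 3*28.085 + 12*15.999 = 429.616 g/mol, of which 53.964 g is Al.
So Al makes up 53.964/429.616 = 0.1256 of the mass, i.e. 12.56%.

12.56 wt%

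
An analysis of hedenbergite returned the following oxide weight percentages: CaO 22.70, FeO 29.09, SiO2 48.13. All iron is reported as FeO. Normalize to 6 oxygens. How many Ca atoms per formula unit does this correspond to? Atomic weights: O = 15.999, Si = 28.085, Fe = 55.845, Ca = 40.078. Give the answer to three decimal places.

1.007 Ca apfu

CaO (M=56.077): mol = 0.40480; Ca = 0.40480, O = 0.40480.
FeO (M=71.844): mol = 0.40491; Fe = 0.40491, O = 0.40491.
SiO2 (M=60.083): mol = 0.80106; Si = 0.80106, O = 1.60212.
ΣO = 2.41183; factor = 6/ΣO = 2.48774.
Ca apfu = 0.40480 × 2.48774 = 1.007.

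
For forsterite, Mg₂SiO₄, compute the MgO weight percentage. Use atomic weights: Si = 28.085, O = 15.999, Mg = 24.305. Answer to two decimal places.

57.29 wt%

Formula mass = 140.691 g/mol.
2 Mg → 2.0000 mol MgO per formula unit; M(MgO) = 40.304, so MgO mass = 80.608 g.
80.608/140.691 × 100 = 57.29 wt%.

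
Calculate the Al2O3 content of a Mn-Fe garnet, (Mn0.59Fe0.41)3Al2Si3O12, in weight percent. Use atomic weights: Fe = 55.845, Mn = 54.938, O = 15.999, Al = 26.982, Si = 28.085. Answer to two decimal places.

M((Mn0.59Fe0.41)3Al2Si3O12) = 496.137 g/mol; M(Al2O3) = 101.961 g/mol.
Moles Al2O3 per formula unit = 2 Al ÷ 2 = 1.0000.
Al2O3 fraction = (1.0000 × 101.961) / 496.137 = 101.961/496.137 = 0.2055.

20.55 wt%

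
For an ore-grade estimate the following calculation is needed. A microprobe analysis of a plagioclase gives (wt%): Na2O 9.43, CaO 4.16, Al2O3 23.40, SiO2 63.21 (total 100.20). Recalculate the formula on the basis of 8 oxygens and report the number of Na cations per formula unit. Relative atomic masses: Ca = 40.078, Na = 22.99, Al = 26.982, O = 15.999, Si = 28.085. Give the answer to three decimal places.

0.806 Na apfu

Na2O: 9.43/61.979 = 0.15215 mol → 0.30430 mol Na, 0.15215 mol O.
CaO: 4.16/56.077 = 0.07418 mol → 0.07418 mol Ca, 0.07418 mol O.
Al2O3: 23.40/101.961 = 0.22950 mol → 0.45900 mol Al, 0.68850 mol O.
SiO2: 63.21/60.083 = 1.05204 mol → 1.05204 mol Si, 2.10408 mol O.
Total oxygen = 3.01891 mol. Normalization factor = 8/3.01891 = 2.64996.
Na per 8 O = 0.30430 × 2.64996 = 0.806.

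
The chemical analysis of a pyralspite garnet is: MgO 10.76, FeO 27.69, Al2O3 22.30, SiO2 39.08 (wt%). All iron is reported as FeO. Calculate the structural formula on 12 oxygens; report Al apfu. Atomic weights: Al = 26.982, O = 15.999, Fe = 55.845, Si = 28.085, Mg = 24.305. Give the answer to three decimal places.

2.012 Al apfu

10.76 wt% MgO ÷ 40.304 g/mol = 0.26697 mol, giving 0.26697 Mg and 0.26697 O.
27.69 wt% FeO ÷ 71.844 g/mol = 0.38542 mol, giving 0.38542 Fe and 0.38542 O.
22.30 wt% Al2O3 ÷ 101.961 g/mol = 0.21871 mol, giving 0.43742 Al and 0.65613 O.
39.08 wt% SiO2 ÷ 60.083 g/mol = 0.65043 mol, giving 0.65043 Si and 1.30086 O.
Oxygen sums to 2.60938; scaling by 12/2.60938 = 4.59879 puts the formula on 12 O.
Al: 0.43742 × 4.59879 = 2.012 atoms per formula unit.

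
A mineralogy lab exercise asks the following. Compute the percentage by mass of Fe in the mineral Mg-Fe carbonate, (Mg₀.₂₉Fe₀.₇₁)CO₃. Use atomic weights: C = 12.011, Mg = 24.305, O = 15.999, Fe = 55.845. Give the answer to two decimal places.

37.16 wt%

M((Mg₀.₂₉Fe₀.₇₁)CO₃) = 106.706 g/mol.
Fe contributes 0.71 × 55.845 = 39.650 g per mole.
39.650/106.706 = 0.3716 → 37.16%.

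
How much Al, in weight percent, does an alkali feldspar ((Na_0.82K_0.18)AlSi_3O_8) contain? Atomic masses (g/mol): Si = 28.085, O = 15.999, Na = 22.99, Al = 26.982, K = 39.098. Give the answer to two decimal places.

10.18 weight percent

Molar mass of (Na_0.82K_0.18)AlSi_3O_8: 0.82*22.99 + 0.18*39.098 + 1*26.982 + 3*28.085 + 8*15.999 = 265.118 g/mol.
Mass of Al per formula unit: 1 × 26.982 = 26.982 g.
Weight fraction Al = 26.982 / 265.118 = 0.1018.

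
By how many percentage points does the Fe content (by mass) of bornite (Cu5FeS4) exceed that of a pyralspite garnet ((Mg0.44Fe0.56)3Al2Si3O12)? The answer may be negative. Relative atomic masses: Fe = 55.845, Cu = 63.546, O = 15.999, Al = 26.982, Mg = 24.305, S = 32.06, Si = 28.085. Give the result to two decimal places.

-9.44 percentage points

M(Cu5FeS4) = 501.815 g/mol, so wt% Fe = 55.845/501.815 × 100 = 11.13%.
M((Mg0.44Fe0.56)3Al2Si3O12) = 456.109 g/mol, so wt% Fe = 93.820/456.109 × 100 = 20.57%.
11.13 − 20.57 = -9.44 pp.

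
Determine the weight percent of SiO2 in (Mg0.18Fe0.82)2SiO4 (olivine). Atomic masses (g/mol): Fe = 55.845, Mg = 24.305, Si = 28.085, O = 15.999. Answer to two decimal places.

M((Mg0.18Fe0.82)2SiO4) = 192.417 g/mol; M(SiO2) = 60.083 g/mol.
Moles SiO2 per formula unit = 1 Si ÷ 1 = 1.0000.
SiO2 fraction = (1.0000 × 60.083) / 192.417 = 60.083/192.417 = 0.3123.

31.23 wt%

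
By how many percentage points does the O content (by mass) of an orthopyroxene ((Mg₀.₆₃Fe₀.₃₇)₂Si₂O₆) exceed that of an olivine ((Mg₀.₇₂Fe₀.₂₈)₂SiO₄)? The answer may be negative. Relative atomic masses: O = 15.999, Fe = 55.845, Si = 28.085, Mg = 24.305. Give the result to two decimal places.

2.42 percentage points

First mineral: 95.994 g O in 224.114 g formula = 42.83 wt% O.
Second mineral: 63.996 g O in 158.353 g formula = 40.41 wt% O.
42.83% − 40.41% gives a difference of 2.42 percentage points.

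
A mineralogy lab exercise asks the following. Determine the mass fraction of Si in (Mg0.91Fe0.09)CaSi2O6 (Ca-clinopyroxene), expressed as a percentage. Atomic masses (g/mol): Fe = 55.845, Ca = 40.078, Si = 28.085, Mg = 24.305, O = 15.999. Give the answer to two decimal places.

25.60 weight percent

M((Mg0.91Fe0.09)CaSi2O6) = 219.386 g/mol.
Si contributes 2 × 28.085 = 56.170 g per mole.
56.170/219.386 = 0.2560 → 25.60%.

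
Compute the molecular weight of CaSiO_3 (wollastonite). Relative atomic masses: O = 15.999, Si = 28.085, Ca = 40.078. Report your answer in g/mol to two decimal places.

116.16 g/mol

The formula mass is the sum 1(40.078) + 1(28.085) + 3(15.999).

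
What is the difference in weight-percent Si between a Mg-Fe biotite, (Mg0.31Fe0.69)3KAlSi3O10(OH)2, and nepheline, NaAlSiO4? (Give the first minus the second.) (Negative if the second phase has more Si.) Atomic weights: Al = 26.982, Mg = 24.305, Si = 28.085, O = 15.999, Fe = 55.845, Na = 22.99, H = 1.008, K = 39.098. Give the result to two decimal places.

First mineral: 84.255 g Si in 482.542 g formula = 17.46 wt% Si.
Second mineral: 28.085 g Si in 142.053 g formula = 19.77 wt% Si.
17.46% − 19.77% gives a difference of -2.31 percentage points.

-2.31 percentage points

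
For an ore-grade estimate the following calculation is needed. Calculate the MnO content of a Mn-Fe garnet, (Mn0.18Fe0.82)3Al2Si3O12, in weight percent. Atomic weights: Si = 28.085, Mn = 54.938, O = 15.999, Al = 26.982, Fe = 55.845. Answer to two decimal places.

M((Mn0.18Fe0.82)3Al2Si3O12) = 497.252 g/mol; M(MnO) = 70.937 g/mol.
Moles MnO per formula unit = 0.54 Mn ÷ 1 = 0.5400.
MnO fraction = (0.5400 × 70.937) / 497.252 = 38.306/497.252 = 0.0770.

7.70 wt%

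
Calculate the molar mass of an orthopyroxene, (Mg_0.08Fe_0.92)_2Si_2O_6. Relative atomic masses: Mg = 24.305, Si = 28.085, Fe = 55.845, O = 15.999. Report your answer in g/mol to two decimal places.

M = 0.16×24.305 + 1.84×55.845 + 2×28.085 + 6×15.999

258.81 g/mol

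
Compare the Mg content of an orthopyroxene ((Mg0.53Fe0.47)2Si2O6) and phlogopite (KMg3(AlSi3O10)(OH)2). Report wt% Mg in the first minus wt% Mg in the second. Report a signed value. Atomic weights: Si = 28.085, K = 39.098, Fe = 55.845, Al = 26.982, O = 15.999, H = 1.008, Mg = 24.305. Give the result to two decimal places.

-6.29 percentage points

Mg in (Mg0.53Fe0.47)2Si2O6: molar mass 230.422 g/mol; 1.06×24.305 = 25.763 g → 11.18 wt%.
Mg in KMg3(AlSi3O10)(OH)2: molar mass 417.254 g/mol; 3×24.305 = 72.915 g → 17.47 wt%.
Difference = 11.18 − 17.47 = -6.29 percentage points.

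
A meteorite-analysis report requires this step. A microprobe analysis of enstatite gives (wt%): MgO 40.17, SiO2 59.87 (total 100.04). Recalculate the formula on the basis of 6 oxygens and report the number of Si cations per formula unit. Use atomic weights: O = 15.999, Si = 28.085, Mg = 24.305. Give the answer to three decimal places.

2.000 Si apfu

MgO (M=40.304): mol = 0.99668; Mg = 0.99668, O = 0.99668.
SiO2 (M=60.083): mol = 0.99645; Si = 0.99645, O = 1.99290.
ΣO = 2.98958; factor = 6/ΣO = 2.00697.
Si apfu = 0.99645 × 2.00697 = 2.000.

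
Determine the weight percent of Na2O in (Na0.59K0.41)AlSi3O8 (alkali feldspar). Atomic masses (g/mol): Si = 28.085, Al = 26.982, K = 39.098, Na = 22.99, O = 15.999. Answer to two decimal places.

6.80 wt%

Formula mass = 268.823 g/mol.
0.59 Na → 0.2950 mol Na2O per formula unit; M(Na2O) = 61.979, so Na2O mass = 18.284 g.
18.284/268.823 × 100 = 6.80 wt%.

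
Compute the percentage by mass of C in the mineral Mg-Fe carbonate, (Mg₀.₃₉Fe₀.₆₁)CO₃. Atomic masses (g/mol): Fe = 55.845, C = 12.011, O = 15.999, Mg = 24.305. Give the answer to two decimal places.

11.60 mass %

M((Mg₀.₃₉Fe₀.₆₁)CO₃) = 103.552 g/mol.
C contributes 1 × 12.011 = 12.011 g per mole.
12.011/103.552 = 0.1160 → 11.60%.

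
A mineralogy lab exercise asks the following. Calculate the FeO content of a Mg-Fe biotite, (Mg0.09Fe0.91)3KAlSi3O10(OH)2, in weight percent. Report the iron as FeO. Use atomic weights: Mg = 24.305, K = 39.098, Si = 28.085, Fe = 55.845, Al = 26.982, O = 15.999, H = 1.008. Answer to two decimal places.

38.97 wt%

M((Mg0.09Fe0.91)3KAlSi3O10(OH)2) = 503.358 g/mol; M(FeO) = 71.844 g/mol.
Moles FeO per formula unit = 2.73 Fe ÷ 1 = 2.7300.
FeO fraction = (2.7300 × 71.844) / 503.358 = 196.134/503.358 = 0.3897.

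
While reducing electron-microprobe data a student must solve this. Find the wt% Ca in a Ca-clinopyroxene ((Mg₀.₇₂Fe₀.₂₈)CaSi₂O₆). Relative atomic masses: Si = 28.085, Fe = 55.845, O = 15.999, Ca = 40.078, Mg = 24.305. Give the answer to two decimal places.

17.78 mass %

Formula mass = 0.72·24.305 + 0.28·55.845 + 1·40.078 + 2·28.085 + 6·15.999 = 225.378 g/mol, of which 40.078 g is Ca.
So Ca makes up 40.078/225.378 = 0.1778 of the mass, i.e. 17.78%.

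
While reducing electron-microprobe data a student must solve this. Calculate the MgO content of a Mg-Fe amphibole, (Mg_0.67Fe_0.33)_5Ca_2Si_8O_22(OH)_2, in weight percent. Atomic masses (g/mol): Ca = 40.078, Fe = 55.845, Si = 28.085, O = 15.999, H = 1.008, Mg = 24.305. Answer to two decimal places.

15.62 wt%

M((Mg_0.67Fe_0.33)_5Ca_2Si_8O_22(OH)_2) = 864.394 g/mol; M(MgO) = 40.304 g/mol.
Moles MgO per formula unit = 3.35 Mg ÷ 1 = 3.3500.
MgO fraction = (3.3500 × 40.304) / 864.394 = 135.018/864.394 = 0.1562.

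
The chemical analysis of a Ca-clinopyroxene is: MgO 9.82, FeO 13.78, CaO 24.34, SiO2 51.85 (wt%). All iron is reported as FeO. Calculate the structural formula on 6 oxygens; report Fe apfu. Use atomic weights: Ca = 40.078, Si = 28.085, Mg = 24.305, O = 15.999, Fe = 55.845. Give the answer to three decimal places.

0.443 Fe apfu

MgO (M=40.304): mol = 0.24365; Mg = 0.24365, O = 0.24365.
FeO (M=71.844): mol = 0.19180; Fe = 0.19180, O = 0.19180.
CaO (M=56.077): mol = 0.43405; Ca = 0.43405, O = 0.43405.
SiO2 (M=60.083): mol = 0.86297; Si = 0.86297, O = 1.72594.
ΣO = 2.59544; factor = 6/ΣO = 2.31175.
Fe apfu = 0.19180 × 2.31175 = 0.443.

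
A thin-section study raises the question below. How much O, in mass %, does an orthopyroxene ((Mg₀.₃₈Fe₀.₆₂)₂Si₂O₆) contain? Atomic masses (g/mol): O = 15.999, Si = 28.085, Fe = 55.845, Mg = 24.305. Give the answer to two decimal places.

40.02 mass %

Molar mass of (Mg₀.₃₈Fe₀.₆₂)₂Si₂O₆: 0.76×24.305 + 1.24×55.845 + 2×28.085 + 6×15.999 = 239.884 g/mol.
Mass of O per formula unit: 6 × 15.999 = 95.994 g.
Weight fraction O = 95.994 / 239.884 = 0.4002.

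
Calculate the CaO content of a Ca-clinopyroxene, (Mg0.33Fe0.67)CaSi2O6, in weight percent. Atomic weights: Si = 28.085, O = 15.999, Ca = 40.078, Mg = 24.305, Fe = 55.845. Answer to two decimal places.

M((Mg0.33Fe0.67)CaSi2O6) = 237.679 g/mol; M(CaO) = 56.077 g/mol.
Moles CaO per formula unit = 1 Ca ÷ 1 = 1.0000.
CaO fraction = (1.0000 × 56.077) / 237.679 = 56.077/237.679 = 0.2359.

23.59 wt%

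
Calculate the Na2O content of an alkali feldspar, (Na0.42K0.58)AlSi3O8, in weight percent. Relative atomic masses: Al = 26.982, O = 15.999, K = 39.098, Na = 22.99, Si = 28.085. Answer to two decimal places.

M((Na0.42K0.58)AlSi3O8) = 271.562 g/mol; M(Na2O) = 61.979 g/mol.
Moles Na2O per formula unit = 0.42 Na ÷ 2 = 0.2100.
Na2O fraction = (0.2100 × 61.979) / 271.562 = 13.016/271.562 = 0.0479.

4.79 wt%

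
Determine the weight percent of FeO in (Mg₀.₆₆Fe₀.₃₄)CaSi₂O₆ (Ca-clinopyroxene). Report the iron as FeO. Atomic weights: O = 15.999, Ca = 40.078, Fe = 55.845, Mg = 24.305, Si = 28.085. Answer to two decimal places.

10.75 wt%

M((Mg₀.₆₆Fe₀.₃₄)CaSi₂O₆) = 227.271 g/mol; M(FeO) = 71.844 g/mol.
Moles FeO per formula unit = 0.34 Fe ÷ 1 = 0.3400.
FeO fraction = (0.3400 × 71.844) / 227.271 = 24.427/227.271 = 0.1075.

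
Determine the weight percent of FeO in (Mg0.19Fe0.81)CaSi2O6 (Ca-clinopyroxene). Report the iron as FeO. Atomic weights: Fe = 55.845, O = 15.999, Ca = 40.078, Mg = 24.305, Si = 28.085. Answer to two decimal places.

24.04 wt%

Formula mass = 242.094 g/mol.
0.81 Fe → 0.8100 mol FeO per formula unit; M(FeO) = 71.844, so FeO mass = 58.194 g.
58.194/242.094 × 100 = 24.04 wt%.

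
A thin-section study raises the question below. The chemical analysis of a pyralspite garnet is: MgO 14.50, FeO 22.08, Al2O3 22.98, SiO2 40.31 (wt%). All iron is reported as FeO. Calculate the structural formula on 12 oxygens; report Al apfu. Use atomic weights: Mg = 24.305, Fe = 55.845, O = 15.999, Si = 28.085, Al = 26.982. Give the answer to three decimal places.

2.015 Al apfu

14.50 wt% MgO ÷ 40.304 g/mol = 0.35977 mol, giving 0.35977 Mg and 0.35977 O.
22.08 wt% FeO ÷ 71.844 g/mol = 0.30733 mol, giving 0.30733 Fe and 0.30733 O.
22.98 wt% Al2O3 ÷ 101.961 g/mol = 0.22538 mol, giving 0.45076 Al and 0.67614 O.
40.31 wt% SiO2 ÷ 60.083 g/mol = 0.67091 mol, giving 0.67091 Si and 1.34182 O.
Oxygen sums to 2.68506; scaling by 12/2.68506 = 4.46917 puts the formula on 12 O.
Al: 0.45076 × 4.46917 = 2.015 atoms per formula unit.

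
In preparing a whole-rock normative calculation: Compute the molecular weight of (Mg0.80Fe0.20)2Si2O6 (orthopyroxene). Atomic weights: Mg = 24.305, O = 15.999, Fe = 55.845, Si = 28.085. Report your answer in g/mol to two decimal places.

M = 1.60·24.305 + 0.40·55.845 + 2·28.085 + 6·15.999

213.39 g/mol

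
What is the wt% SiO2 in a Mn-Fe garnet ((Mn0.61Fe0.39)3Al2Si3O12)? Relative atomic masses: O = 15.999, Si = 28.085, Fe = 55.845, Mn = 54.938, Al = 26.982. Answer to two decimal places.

Formula mass = 496.082 g/mol.
3 Si → 3.0000 mol SiO2 per formula unit; M(SiO2) = 60.083, so SiO2 mass = 180.249 g.
180.249/496.082 × 100 = 36.33 wt%.

36.33 wt%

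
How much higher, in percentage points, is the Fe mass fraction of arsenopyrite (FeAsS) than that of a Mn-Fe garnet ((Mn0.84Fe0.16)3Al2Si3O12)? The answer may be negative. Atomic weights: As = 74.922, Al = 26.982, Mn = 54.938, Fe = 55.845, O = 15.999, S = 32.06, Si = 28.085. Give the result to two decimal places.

28.89 percentage points

M(FeAsS) = 162.827 g/mol, so wt% Fe = 55.845/162.827 × 100 = 34.30%.
M((Mn0.84Fe0.16)3Al2Si3O12) = 495.456 g/mol, so wt% Fe = 26.806/495.456 × 100 = 5.41%.
34.30 − 5.41 = 28.89 pp.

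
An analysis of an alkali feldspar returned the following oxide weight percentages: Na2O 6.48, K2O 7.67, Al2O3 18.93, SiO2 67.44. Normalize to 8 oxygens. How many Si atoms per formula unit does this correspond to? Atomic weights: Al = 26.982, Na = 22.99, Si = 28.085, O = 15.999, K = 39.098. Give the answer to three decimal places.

3.005 Si apfu

Na2O (M=61.979): mol = 0.10455; Na = 0.20910, O = 0.10455.
K2O (M=94.195): mol = 0.08143; K = 0.16286, O = 0.08143.
Al2O3 (M=101.961): mol = 0.18566; Al = 0.37132, O = 0.55698.
SiO2 (M=60.083): mol = 1.12245; Si = 1.12245, O = 2.24490.
ΣO = 2.98786; factor = 8/ΣO = 2.67750.
Si apfu = 1.12245 × 2.67750 = 3.005.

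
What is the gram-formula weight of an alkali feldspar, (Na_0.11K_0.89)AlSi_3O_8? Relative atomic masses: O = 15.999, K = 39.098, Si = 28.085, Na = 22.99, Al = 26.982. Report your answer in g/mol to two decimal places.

M = 0.11(22.99) + 0.89(39.098) + 1(26.982) + 3(28.085) + 8(15.999)

276.56 g/mol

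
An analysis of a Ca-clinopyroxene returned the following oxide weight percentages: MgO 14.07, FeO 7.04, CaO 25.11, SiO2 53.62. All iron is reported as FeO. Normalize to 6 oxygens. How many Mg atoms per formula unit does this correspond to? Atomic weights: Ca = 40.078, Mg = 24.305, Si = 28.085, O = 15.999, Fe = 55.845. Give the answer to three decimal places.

MgO: 14.07/40.304 = 0.34910 mol → 0.34910 mol Mg, 0.34910 mol O.
FeO: 7.04/71.844 = 0.09799 mol → 0.09799 mol Fe, 0.09799 mol O.
CaO: 25.11/56.077 = 0.44778 mol → 0.44778 mol Ca, 0.44778 mol O.
SiO2: 53.62/60.083 = 0.89243 mol → 0.89243 mol Si, 1.78486 mol O.
Total oxygen = 2.67973 mol. Normalization factor = 6/2.67973 = 2.23903.
Mg per 6 O = 0.34910 × 2.23903 = 0.782.

0.782 Mg apfu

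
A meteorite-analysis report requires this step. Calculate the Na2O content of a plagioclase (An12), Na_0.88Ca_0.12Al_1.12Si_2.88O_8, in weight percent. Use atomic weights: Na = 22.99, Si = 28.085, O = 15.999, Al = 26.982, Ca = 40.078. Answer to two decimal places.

Molar mass of Na_0.88Ca_0.12Al_1.12Si_2.88O_8 = 0.88×22.99 + 0.12×40.078 + 1.12×26.982 + 2.88×28.085 + 8×15.999 = 264.137 g/mol.
Each formula unit contains 0.88 Na, equivalent to 0.88/2 = 0.4400 mol Na2O.
M(Na2O) = 2×22.99 + 1×15.999 = 61.979 g/mol.
Mass of Na2O per formula unit = 0.4400 × 61.979 = 27.271 g.
Na2O wt% = 27.271 / 264.137 × 100 = 10.32%.

10.32 wt%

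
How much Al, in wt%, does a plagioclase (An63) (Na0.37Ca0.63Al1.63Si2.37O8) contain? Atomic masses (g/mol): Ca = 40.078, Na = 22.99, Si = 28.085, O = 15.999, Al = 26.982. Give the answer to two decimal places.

16.15 wt%

Molar mass of Na0.37Ca0.63Al1.63Si2.37O8: 0.37×22.99 + 0.63×40.078 + 1.63×26.982 + 2.37×28.085 + 8×15.999 = 272.290 g/mol.
Mass of Al per formula unit: 1.63 × 26.982 = 43.981 g.
Weight fraction Al = 43.981 / 272.290 = 0.1615.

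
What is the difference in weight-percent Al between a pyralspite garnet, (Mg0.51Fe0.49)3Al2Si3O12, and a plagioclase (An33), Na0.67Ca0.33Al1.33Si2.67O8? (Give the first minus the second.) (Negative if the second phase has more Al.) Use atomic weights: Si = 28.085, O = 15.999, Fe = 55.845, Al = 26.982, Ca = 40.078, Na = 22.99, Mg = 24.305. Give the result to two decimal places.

Al in (Mg0.51Fe0.49)3Al2Si3O12: molar mass 449.486 g/mol; 2×26.982 = 53.964 g → 12.01 wt%.
Al in Na0.67Ca0.33Al1.33Si2.67O8: molar mass 267.494 g/mol; 1.33×26.982 = 35.886 g → 13.42 wt%.
Difference = 12.01 − 13.42 = -1.41 percentage points.

-1.41 percentage points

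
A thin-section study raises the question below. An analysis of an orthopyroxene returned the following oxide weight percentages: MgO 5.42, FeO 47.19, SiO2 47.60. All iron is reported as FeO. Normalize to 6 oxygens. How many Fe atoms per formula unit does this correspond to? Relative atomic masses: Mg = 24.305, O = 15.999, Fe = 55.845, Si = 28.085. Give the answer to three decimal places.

MgO: 5.42/40.304 = 0.13448 mol → 0.13448 mol Mg, 0.13448 mol O.
FeO: 47.19/71.844 = 0.65684 mol → 0.65684 mol Fe, 0.65684 mol O.
SiO2: 47.60/60.083 = 0.79224 mol → 0.79224 mol Si, 1.58448 mol O.
Total oxygen = 2.37580 mol. Normalization factor = 6/2.37580 = 2.52547.
Fe per 6 O = 0.65684 × 2.52547 = 1.659.

1.659 Fe apfu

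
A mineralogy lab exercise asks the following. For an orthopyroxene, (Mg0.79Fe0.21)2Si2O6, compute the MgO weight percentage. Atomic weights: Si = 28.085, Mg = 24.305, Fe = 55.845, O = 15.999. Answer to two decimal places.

29.75 wt%

Molar mass of (Mg0.79Fe0.21)2Si2O6 = 1.58·24.305 + 0.42·55.845 + 2·28.085 + 6·15.999 = 214.021 g/mol.
Each formula unit contains 1.58 Mg, equivalent to 1.58/1 = 1.5800 mol MgO.
M(MgO) = 1×24.305 + 1×15.999 = 40.304 g/mol.
Mass of MgO per formula unit = 1.5800 × 40.304 = 63.680 g.
MgO wt% = 63.680 / 214.021 × 100 = 29.75%.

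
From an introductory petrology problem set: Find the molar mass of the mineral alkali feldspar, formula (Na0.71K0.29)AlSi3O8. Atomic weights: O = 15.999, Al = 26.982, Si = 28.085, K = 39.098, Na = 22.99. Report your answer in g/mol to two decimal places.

266.89 g/mol

The formula mass is the sum 0.71(22.99) + 0.29(39.098) + 1(26.982) + 3(28.085) + 8(15.999).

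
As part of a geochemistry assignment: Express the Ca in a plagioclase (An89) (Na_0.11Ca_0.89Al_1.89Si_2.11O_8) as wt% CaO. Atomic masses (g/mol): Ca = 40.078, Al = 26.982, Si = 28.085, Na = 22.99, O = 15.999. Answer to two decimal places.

18.05 wt%

M(Na_0.11Ca_0.89Al_1.89Si_2.11O_8) = 276.446 g/mol; M(CaO) = 56.077 g/mol.
Moles CaO per formula unit = 0.89 Ca ÷ 1 = 0.8900.
CaO fraction = (0.8900 × 56.077) / 276.446 = 49.909/276.446 = 0.1805.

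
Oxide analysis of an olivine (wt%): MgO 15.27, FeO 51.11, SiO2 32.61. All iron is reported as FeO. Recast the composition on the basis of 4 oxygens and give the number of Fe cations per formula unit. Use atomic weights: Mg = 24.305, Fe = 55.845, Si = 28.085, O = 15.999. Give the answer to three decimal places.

1.308 Fe apfu

15.27 wt% MgO ÷ 40.304 g/mol = 0.37887 mol, giving 0.37887 Mg and 0.37887 O.
51.11 wt% FeO ÷ 71.844 g/mol = 0.71140 mol, giving 0.71140 Fe and 0.71140 O.
32.61 wt% SiO2 ÷ 60.083 g/mol = 0.54275 mol, giving 0.54275 Si and 1.08550 O.
Oxygen sums to 2.17577; scaling by 4/2.17577 = 1.83843 puts the formula on 4 O.
Fe: 0.71140 × 1.83843 = 1.308 atoms per formula unit.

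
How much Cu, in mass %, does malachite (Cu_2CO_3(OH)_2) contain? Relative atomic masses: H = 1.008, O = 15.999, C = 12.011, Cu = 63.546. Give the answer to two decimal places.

57.48 mass %

Molar mass of Cu_2CO_3(OH)_2: 2*63.546 + 1*12.011 + 5*15.999 + 2*1.008 = 221.114 g/mol.
Mass of Cu per formula unit: 2 × 63.546 = 127.092 g.
Weight fraction Cu = 127.092 / 221.114 = 0.5748.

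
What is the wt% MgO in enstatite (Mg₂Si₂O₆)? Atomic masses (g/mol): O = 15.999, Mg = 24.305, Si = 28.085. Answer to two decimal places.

40.15 wt%

Formula mass = 200.774 g/mol.
2 Mg → 2.0000 mol MgO per formula unit; M(MgO) = 40.304, so MgO mass = 80.608 g.
80.608/200.774 × 100 = 40.15 wt%.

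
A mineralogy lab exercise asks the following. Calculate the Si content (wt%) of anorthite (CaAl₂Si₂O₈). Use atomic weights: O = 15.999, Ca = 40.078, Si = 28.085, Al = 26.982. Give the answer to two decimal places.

20.19 wt%

M(CaAl₂Si₂O₈) = 278.204 g/mol.
Si contributes 2 × 28.085 = 56.170 g per mole.
56.170/278.204 = 0.2019 → 20.19%.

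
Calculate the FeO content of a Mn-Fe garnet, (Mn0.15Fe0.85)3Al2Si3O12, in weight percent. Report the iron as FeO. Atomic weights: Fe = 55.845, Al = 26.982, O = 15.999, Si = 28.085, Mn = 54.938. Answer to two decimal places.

36.84 wt%

Formula mass = 497.334 g/mol.
2.55 Fe → 2.5500 mol FeO per formula unit; M(FeO) = 71.844, so FeO mass = 183.202 g.
183.202/497.334 × 100 = 36.84 wt%.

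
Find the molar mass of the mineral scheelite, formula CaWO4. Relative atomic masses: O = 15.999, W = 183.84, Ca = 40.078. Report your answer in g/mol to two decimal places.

287.91 g/mol

The formula mass is the sum 1(40.078) + 1(183.84) + 4(15.999).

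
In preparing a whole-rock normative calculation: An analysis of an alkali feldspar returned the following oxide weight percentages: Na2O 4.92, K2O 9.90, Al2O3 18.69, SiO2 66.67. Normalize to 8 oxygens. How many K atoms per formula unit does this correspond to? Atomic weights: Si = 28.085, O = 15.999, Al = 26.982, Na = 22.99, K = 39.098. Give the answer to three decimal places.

4.92 wt% Na2O ÷ 61.979 g/mol = 0.07938 mol, giving 0.15876 Na and 0.07938 O.
9.90 wt% K2O ÷ 94.195 g/mol = 0.10510 mol, giving 0.21020 K and 0.10510 O.
18.69 wt% Al2O3 ÷ 101.961 g/mol = 0.18331 mol, giving 0.36662 Al and 0.54993 O.
66.67 wt% SiO2 ÷ 60.083 g/mol = 1.10963 mol, giving 1.10963 Si and 2.21926 O.
Oxygen sums to 2.95367; scaling by 8/2.95367 = 2.70849 puts the formula on 8 O.
K: 0.21020 × 2.70849 = 0.569 atoms per formula unit.

0.569 K apfu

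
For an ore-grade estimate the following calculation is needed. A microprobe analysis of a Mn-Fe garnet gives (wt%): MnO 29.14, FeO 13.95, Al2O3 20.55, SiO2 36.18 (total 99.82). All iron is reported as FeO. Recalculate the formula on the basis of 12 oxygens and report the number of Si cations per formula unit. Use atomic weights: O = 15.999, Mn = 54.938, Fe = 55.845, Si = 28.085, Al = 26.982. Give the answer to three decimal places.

2.993 Si apfu

29.14 wt% MnO ÷ 70.937 g/mol = 0.41079 mol, giving 0.41079 Mn and 0.41079 O.
13.95 wt% FeO ÷ 71.844 g/mol = 0.19417 mol, giving 0.19417 Fe and 0.19417 O.
20.55 wt% Al2O3 ÷ 101.961 g/mol = 0.20155 mol, giving 0.40310 Al and 0.60465 O.
36.18 wt% SiO2 ÷ 60.083 g/mol = 0.60217 mol, giving 0.60217 Si and 1.20434 O.
Oxygen sums to 2.41395; scaling by 12/2.41395 = 4.97111 puts the formula on 12 O.
Si: 0.60217 × 4.97111 = 2.993 atoms per formula unit.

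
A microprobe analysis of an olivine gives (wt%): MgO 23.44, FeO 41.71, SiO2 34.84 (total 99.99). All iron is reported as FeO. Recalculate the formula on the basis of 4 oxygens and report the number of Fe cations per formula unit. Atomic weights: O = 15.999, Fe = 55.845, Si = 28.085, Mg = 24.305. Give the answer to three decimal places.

1.000 Fe apfu

MgO: 23.44/40.304 = 0.58158 mol → 0.58158 mol Mg, 0.58158 mol O.
FeO: 41.71/71.844 = 0.58056 mol → 0.58056 mol Fe, 0.58056 mol O.
SiO2: 34.84/60.083 = 0.57986 mol → 0.57986 mol Si, 1.15972 mol O.
Total oxygen = 2.32186 mol. Normalization factor = 4/2.32186 = 1.72276.
Fe per 4 O = 0.58056 × 1.72276 = 1.000.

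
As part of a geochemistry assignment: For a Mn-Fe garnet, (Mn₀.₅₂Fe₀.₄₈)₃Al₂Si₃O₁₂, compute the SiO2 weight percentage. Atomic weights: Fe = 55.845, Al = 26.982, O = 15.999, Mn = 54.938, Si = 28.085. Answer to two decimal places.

Formula mass = 496.327 g/mol.
3 Si → 3.0000 mol SiO2 per formula unit; M(SiO2) = 60.083, so SiO2 mass = 180.249 g.
180.249/496.327 × 100 = 36.32 wt%.

36.32 wt%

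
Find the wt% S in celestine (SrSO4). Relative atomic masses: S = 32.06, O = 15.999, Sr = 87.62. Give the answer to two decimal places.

M(SrSO4) = 183.676 g/mol.
S contributes 1 × 32.06 = 32.060 g per mole.
32.060/183.676 = 0.1745 → 17.45%.

17.45 mass %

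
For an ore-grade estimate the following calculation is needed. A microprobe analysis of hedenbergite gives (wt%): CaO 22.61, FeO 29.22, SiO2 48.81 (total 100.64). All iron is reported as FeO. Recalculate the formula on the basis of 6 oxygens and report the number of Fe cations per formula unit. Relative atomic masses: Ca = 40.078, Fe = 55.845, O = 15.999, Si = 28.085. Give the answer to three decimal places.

CaO (M=56.077): mol = 0.40320; Ca = 0.40320, O = 0.40320.
FeO (M=71.844): mol = 0.40671; Fe = 0.40671, O = 0.40671.
SiO2 (M=60.083): mol = 0.81238; Si = 0.81238, O = 1.62476.
ΣO = 2.43467; factor = 6/ΣO = 2.46440.
Fe apfu = 0.40671 × 2.46440 = 1.002.

1.002 Fe apfu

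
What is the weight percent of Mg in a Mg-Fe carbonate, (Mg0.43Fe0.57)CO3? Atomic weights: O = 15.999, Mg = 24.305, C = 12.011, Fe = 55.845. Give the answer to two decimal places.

Molar mass of (Mg0.43Fe0.57)CO3: 0.43×24.305 + 0.57×55.845 + 1×12.011 + 3×15.999 = 102.291 g/mol.
Mass of Mg per formula unit: 0.43 × 24.305 = 10.451 g.
Weight fraction Mg = 10.451 / 102.291 = 0.1022.

10.22 mass %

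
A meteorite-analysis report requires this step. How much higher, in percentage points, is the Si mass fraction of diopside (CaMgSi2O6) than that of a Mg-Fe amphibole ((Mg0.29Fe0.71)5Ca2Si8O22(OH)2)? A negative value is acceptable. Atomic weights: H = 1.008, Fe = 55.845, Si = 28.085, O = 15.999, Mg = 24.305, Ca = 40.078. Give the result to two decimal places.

M(CaMgSi2O6) = 216.547 g/mol, so wt% Si = 56.170/216.547 × 100 = 25.94%.
M((Mg0.29Fe0.71)5Ca2Si8O22(OH)2) = 924.320 g/mol, so wt% Si = 224.680/924.320 × 100 = 24.31%.
25.94 − 24.31 = 1.63 pp.

1.63 percentage points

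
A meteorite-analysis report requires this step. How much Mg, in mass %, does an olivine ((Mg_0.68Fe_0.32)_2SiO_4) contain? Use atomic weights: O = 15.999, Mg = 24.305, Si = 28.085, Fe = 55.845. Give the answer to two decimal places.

Molar mass of (Mg_0.68Fe_0.32)_2SiO_4: 1.36*24.305 + 0.64*55.845 + 1*28.085 + 4*15.999 = 160.877 g/mol.
Mass of Mg per formula unit: 1.36 × 24.305 = 33.055 g.
Weight fraction Mg = 33.055 / 160.877 = 0.2055.

20.55 mass %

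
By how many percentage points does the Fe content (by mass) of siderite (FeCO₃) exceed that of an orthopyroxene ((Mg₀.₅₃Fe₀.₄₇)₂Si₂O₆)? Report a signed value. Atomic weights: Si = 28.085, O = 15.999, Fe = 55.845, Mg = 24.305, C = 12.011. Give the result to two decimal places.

25.42 percentage points

First mineral: 55.845 g Fe in 115.853 g formula = 48.20 wt% Fe.
Second mineral: 52.494 g Fe in 230.422 g formula = 22.78 wt% Fe.
48.20% − 22.78% gives a difference of 25.42 percentage points.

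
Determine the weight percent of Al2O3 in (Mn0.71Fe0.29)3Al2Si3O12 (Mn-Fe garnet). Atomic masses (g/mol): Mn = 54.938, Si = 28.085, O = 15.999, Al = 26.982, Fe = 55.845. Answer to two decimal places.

20.56 wt%

Molar mass of (Mn0.71Fe0.29)3Al2Si3O12 = 2.13·54.938 + 0.87·55.845 + 2·26.982 + 3·28.085 + 12·15.999 = 495.810 g/mol.
Each formula unit contains 2 Al, equivalent to 2/2 = 1.0000 mol Al2O3.
M(Al2O3) = 2×26.982 + 3×15.999 = 101.961 g/mol.
Mass of Al2O3 per formula unit = 1.0000 × 101.961 = 101.961 g.
Al2O3 wt% = 101.961 / 495.810 × 100 = 20.56%.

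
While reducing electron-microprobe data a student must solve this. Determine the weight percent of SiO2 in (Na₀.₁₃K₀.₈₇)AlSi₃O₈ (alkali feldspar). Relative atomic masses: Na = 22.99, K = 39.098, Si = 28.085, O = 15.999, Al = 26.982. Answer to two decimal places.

M((Na₀.₁₃K₀.₈₇)AlSi₃O₈) = 276.233 g/mol; M(SiO2) = 60.083 g/mol.
Moles SiO2 per formula unit = 3 Si ÷ 1 = 3.0000.
SiO2 fraction = (3.0000 × 60.083) / 276.233 = 180.249/276.233 = 0.6525.

65.25 wt%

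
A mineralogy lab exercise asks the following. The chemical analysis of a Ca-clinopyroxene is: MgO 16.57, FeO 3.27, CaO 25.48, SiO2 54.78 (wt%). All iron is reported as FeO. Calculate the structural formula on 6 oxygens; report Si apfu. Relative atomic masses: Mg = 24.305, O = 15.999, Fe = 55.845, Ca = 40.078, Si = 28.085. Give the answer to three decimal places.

MgO (M=40.304): mol = 0.41113; Mg = 0.41113, O = 0.41113.
FeO (M=71.844): mol = 0.04552; Fe = 0.04552, O = 0.04552.
CaO (M=56.077): mol = 0.45438; Ca = 0.45438, O = 0.45438.
SiO2 (M=60.083): mol = 0.91174; Si = 0.91174, O = 1.82348.
ΣO = 2.73451; factor = 6/ΣO = 2.19418.
Si apfu = 0.91174 × 2.19418 = 2.001.

2.001 Si apfu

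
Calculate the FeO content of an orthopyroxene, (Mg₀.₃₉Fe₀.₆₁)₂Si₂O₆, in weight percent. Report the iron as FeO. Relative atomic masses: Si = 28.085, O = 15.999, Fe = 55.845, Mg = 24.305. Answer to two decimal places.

Molar mass of (Mg₀.₃₉Fe₀.₆₁)₂Si₂O₆ = 0.78·24.305 + 1.22·55.845 + 2·28.085 + 6·15.999 = 239.253 g/mol.
Each formula unit contains 1.22 Fe, equivalent to 1.22/1 = 1.2200 mol FeO.
M(FeO) = 1×55.845 + 1×15.999 = 71.844 g/mol.
Mass of FeO per formula unit = 1.2200 × 71.844 = 87.650 g.
FeO wt% = 87.650 / 239.253 × 100 = 36.63%.

36.63 wt%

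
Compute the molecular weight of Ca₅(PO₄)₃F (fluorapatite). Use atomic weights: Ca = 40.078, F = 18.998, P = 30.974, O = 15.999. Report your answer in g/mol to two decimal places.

M = 5*40.078 + 3*30.974 + 12*15.999 + 1*18.998

504.30 g/mol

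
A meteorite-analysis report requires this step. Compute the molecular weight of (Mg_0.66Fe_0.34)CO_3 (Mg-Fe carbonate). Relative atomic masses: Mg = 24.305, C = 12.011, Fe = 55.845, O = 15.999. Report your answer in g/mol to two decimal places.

95.04 g/mol

The formula mass is the sum 0.66*24.305 + 0.34*55.845 + 1*12.011 + 3*15.999.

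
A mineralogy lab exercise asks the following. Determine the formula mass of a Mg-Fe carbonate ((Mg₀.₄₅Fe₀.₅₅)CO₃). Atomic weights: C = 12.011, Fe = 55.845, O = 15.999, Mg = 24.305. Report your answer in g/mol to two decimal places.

The formula mass is the sum 0.45(24.305) + 0.55(55.845) + 1(12.011) + 3(15.999).

101.66 g/mol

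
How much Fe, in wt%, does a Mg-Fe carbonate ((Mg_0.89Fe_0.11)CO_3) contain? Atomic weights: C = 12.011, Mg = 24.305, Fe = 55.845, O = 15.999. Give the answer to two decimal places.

7.00 wt%

M((Mg_0.89Fe_0.11)CO_3) = 87.782 g/mol.
Fe contributes 0.11 × 55.845 = 6.143 g per mole.
6.143/87.782 = 0.0700 → 7.00%.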